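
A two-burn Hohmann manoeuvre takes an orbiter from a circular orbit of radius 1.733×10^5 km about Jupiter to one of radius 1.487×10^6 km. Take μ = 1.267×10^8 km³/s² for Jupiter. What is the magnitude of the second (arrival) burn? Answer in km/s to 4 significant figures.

Δv₂ = 5.013 km/s

Semi-major axis of the transfer orbit: a_t = (1.733×10^5 + 1.487×10^6)/2 = 8.3015×10^5 km.
On the circular orbit at r = 1.487×10^6 km, v_c = √(μ/r) = 9.2307 km/s.
Vis-viva on the transfer ellipse at r = 1.487×10^6 km gives v_t = √[μ(2/r − 1/a_t)] = 4.2175 km/s.
Δv₂ = |v_t − v_c| = |4.2175 − 9.2307| = 5.013 km/s.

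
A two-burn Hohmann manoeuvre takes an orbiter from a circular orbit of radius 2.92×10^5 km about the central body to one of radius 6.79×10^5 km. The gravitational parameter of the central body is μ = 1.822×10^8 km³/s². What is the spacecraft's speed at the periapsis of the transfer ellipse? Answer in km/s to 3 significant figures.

Transfer-ellipse semi-major axis a_t = (r₁ + r₂)/2 = (2.920×10^5 + 6.790×10^5)/2 = 4.855×10^5 km.
At periapsis, r = 2.920×10^5 km.
Vis-viva: v = √[μ(2/r − 1/a_t)] = √[1.822×10^8 × (2/2.920×10^5 − 1/4.855×10^5)] = 29.54 km/s.

v = 29.5 km/s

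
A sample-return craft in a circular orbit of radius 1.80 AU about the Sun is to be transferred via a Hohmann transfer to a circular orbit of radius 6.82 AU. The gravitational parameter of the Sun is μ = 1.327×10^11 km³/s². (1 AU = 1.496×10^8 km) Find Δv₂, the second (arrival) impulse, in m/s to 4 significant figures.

In km: r₁ = 1.80 × 1.496×10^8 = 2.6928×10^8 km; r₂ = 6.82 × 1.496×10^8 = 1.020272×10^9 km.
Semi-major axis of the transfer orbit: a_t = (2.6928×10^8 + 1.020272×10^9)/2 = 6.44776×10^8 km.
Circular speed at r = 1.020272×10^9 km: v_c = √(μ/r) = 11.4045 km/s.
Transfer-orbit speed at the same r (vis-viva, a = a_t): v_t = √[μ(2/r − 1/a_t)] = 7.37013 km/s.
Δv₂ = |v_t − v_c| = |7.37013 − 11.4045| = 4.034 km/s.

Δv₂ = 4034 m/s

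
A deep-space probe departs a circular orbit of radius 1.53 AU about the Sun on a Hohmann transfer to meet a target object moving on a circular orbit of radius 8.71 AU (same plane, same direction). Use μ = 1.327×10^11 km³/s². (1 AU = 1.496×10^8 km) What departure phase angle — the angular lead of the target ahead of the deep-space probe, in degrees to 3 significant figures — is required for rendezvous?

φ = 98.9°

In km: r₁ = 1.53 × 1.496×10^8 = 2.28888×10^8 km; r₂ = 8.71 × 1.496×10^8 = 1.303016×10^9 km.
Transfer-ellipse semi-major axis a_t = (r₁ + r₂)/2 = (2.28888×10^8 + 1.303016×10^9)/2 = 7.65952×10^8 km.
The half-period of the transfer ellipse is t = π√(a_t³/μ) = 1.82817×10^8 s.
The target's mean motion on its circular orbit is ω₂ = √(μ/r₂³) = 7.74481×10^-9 rad/s.
Angle swept by the target during transfer: ω₂·t = 1.41588 rad = 81.12°.
Arrival is 180° from departure on the ellipse, so φ = 180° − 81.12° = 98.9°.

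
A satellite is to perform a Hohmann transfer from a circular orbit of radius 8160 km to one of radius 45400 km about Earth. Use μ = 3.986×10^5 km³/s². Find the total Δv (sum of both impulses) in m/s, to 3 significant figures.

Δv = 3440 m/s

The Hohmann ellipse has a_t = (r₁ + r₂)/2 = 26780 km.
At r₁ the circular-orbit speed is v₁ = √(μ/r₁) = 6.989 km/s.
Transfer-orbit speed at r₁ (vis-viva): v_p = √[μ(2/r₁ − 1/a_t)] = 9.100 km/s.
First burn Δv₁ = |v_p − v₁| = 2.111 km/s.
Circular speed at r₂: v₂ = √(μ/r₂) = 2.963 km/s.
Transfer-orbit speed at r₂: v_a = √[μ(2/r₂ − 1/a_t)] = 1.636 km/s.
Second burn Δv₂ = |v₂ − v_a| = 1.327 km/s.
Δv = Δv₁ + Δv₂ = 2.111 + 1.327 = 3.438 km/s.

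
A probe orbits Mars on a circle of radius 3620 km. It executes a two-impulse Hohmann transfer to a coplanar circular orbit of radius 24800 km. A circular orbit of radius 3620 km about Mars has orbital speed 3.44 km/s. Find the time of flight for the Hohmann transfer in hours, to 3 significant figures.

t = 7.14 hours

From the circular-orbit relation v² = μ/r at r = 3620 km: μ = v²r = (3.44)² × 3620 = 42837.6 km³/s².
The Hohmann ellipse has a_t = (r₁ + r₂)/2 = 14210 km.
Half the transfer-orbit period gives t = π√(a_t³/μ) = 25710 s.
Converting: 25710 s ÷ 3600 s/hour = 7.14 hours.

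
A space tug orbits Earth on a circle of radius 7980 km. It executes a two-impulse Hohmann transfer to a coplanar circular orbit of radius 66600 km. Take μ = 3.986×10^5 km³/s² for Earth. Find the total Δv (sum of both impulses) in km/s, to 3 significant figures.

Δv = 3.69 km/s

Semi-major axis of the transfer orbit: a_t = (7980 + 66600)/2 = 37290 km.
At r₁ the circular-orbit speed is v₁ = √(μ/r₁) = 7.0675 km/s.
On the transfer ellipse at r₁, v² = μ(2/r − 1/a) gives v_p = √[μ(2/r₁ − 1/a_t)] = 9.4451 km/s.
First burn Δv₁ = |v_p − v₁| = 2.3776 km/s.
At r₂, v₂ = √(μ/r₂) = 2.4464 km/s.
Transfer-orbit speed at r₂: v_a = √[μ(2/r₂ − 1/a_t)] = 1.1317 km/s.
Second burn Δv₂ = |v₂ − v_a| = 1.3147 km/s.
Δv = Δv₁ + Δv₂ = 2.3776 + 1.3147 = 3.692 km/s.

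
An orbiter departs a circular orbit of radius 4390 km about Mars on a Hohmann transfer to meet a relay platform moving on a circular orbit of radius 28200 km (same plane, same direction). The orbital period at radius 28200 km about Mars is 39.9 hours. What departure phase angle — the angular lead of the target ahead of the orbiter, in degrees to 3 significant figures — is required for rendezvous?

From Kepler's third law T² = 4π²r³/μ at r = 28200 km, T = 39.9 hours = 39.9 × 3600 s = 1.4364×10^5 s: μ = 4π²r³/T² = 42909.8 km³/s².
The Hohmann ellipse has a_t = (r₁ + r₂)/2 = 16295 km.
The half-period of the transfer ellipse is t = π√(a_t³/μ) = 31546.7 s.
The target's mean motion on its circular orbit is ω₂ = √(μ/r₂³) = 4.37426×10^-5 rad/s.
Angle swept by the target during transfer: ω₂·t = 1.3799 rad = 79.06°.
Arrival is 180° from departure on the ellipse, so φ = 180° − 79.06° = 101°.

φ = 101°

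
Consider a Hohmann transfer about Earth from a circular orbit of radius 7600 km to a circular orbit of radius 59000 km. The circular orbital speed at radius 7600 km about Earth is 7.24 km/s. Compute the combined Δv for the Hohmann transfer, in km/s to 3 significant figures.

From the circular-orbit relation v² = μ/r at r = 7600 km: μ = v²r = (7.24)² × 7600 = 3.98374×10^5 km³/s².
Semi-major axis of the transfer orbit: a_t = (7600 + 59000)/2 = 33300 km.
At r₁ the circular-orbit speed is v₁ = √(μ/r₁) = 7.240 km/s.
On the transfer ellipse at r₁, vis-viva gives v_p = √[μ(2/r₁ − 1/a_t)] = 9.637 km/s.
First burn Δv₁ = |v_p − v₁| = 2.397 km/s.
Circular speed at r₂: v₂ = √(μ/r₂) = 2.598 km/s.
Transfer-orbit speed at r₂: v_a = √[μ(2/r₂ − 1/a_t)] = 1.241 km/s.
Second burn Δv₂ = |v₂ − v_a| = 1.357 km/s.
Total Δv = Δv₁ + Δv₂ = 3.754 km/s.

Δv = 3.75 km/s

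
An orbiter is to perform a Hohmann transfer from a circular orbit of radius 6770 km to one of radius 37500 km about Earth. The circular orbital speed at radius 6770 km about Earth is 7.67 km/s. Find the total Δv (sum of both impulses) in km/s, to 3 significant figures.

Δv = 3.77 km/s

From the circular-orbit relation v² = μ/r at r = 6770 km: μ = v²r = (7.67)² × 6770 = 3.98272×10^5 km³/s².
Semi-major axis of the transfer orbit: a_t = (6770 + 37500)/2 = 22135 km.
At r₁ the circular-orbit speed is v₁ = √(μ/r₁) = 7.670 km/s.
On the transfer ellipse at r₁, vis-viva gives v_p = √[μ(2/r₁ − 1/a_t)] = 9.983 km/s.
First burn Δv₁ = |v_p − v₁| = 2.313 km/s.
Circular speed at r₂: v₂ = √(μ/r₂) = 3.259 km/s.
Transfer-orbit speed at r₂: v_a = √[μ(2/r₂ − 1/a_t)] = 1.802 km/s.
Second burn Δv₂ = |v₂ − v_a| = 1.457 km/s.
Δv = Δv₁ + Δv₂ = 2.313 + 1.457 = 3.770 km/s.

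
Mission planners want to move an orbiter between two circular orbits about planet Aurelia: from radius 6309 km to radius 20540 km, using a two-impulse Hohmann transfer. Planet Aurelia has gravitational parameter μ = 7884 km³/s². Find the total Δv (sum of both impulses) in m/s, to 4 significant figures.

The Hohmann ellipse has a_t = (r₁ + r₂)/2 = 13424.5 km.
At r₁ the circular-orbit speed is v₁ = √(μ/r₁) = 1.1179 km/s.
On the transfer ellipse at r₁, vis-viva gives v_p = √[μ(2/r₁ − 1/a_t)] = 1.3828 km/s.
First burn Δv₁ = |v_p − v₁| = 0.2649 km/s.
At r₂, v₂ = √(μ/r₂) = 0.6195 km/s.
Transfer-orbit speed at r₂: v_a = √[μ(2/r₂ − 1/a_t)] = 0.4247 km/s.
Second burn Δv₂ = |v₂ − v_a| = 0.1948 km/s.
Δv = Δv₁ + Δv₂ = 0.2649 + 0.1948 = 0.4597 km/s.

Δv = 459.7 m/s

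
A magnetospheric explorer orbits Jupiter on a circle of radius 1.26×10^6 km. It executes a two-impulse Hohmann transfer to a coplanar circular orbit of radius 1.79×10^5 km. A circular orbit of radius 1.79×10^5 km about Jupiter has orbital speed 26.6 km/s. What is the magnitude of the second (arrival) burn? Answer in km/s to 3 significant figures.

Δv₂ = 8.60 km/s

From the circular-orbit relation v² = μ/r at r = 1.79×10^5 km: μ = v²r = (26.6)² × 1.79×10^5 = 1.26653×10^8 km³/s².
Transfer-ellipse semi-major axis a_t = (r₁ + r₂)/2 = (1.260×10^6 + 1.790×10^5)/2 = 7.195×10^5 km.
Circular speed at r = 1.790×10^5 km: v_c = √(μ/r) = 26.600 km/s.
Vis-viva on the transfer ellipse at r = 1.790×10^5 km gives v_t = √[μ(2/r − 1/a_t)] = 35.201 km/s.
Δv₂ = |v_t − v_c| = |35.201 − 26.600| = 8.601 km/s.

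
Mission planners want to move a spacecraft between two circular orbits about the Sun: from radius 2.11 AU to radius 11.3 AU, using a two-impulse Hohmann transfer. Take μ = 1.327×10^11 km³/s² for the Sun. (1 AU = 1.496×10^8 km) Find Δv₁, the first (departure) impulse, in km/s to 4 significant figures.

In km: r₁ = 2.11 × 1.496×10^8 = 3.15656×10^8 km; r₂ = 11.3 × 1.496×10^8 = 1.69048×10^9 km.
The Hohmann ellipse has a_t = (r₁ + r₂)/2 = 1.003068×10^9 km.
On the circular orbit at r = 3.15656×10^8 km, v_c = √(μ/r) = 20.504 km/s.
Vis-viva on the transfer ellipse at r = 3.15656×10^8 km gives v_t = √[μ(2/r − 1/a_t)] = 26.618 km/s.
Δv₁ = |v_t − v_c| = |26.618 − 20.504| = 6.114 km/s.

Δv₁ = 6.114 km/s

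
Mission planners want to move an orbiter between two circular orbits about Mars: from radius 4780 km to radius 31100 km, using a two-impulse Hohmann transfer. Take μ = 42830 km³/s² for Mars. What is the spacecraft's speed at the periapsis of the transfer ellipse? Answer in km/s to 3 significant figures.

v = 3.94 km/s

The Hohmann ellipse has a_t = (r₁ + r₂)/2 = 17940 km.
At periapsis, r = 4780 km.
Vis-viva: v = √[μ(2/r − 1/a_t)] = √[42830 × (2/4780 − 1/17940)] = 3.941 km/s.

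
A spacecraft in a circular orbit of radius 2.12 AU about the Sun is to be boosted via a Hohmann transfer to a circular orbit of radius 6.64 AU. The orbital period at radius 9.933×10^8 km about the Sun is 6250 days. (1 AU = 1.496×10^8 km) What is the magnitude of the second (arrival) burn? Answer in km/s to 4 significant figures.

Δv₂ = 3.517 km/s

From Kepler's third law T² = 4π²r³/μ at r = 9.933×10^8 km, T = 6250 days = 6250 × 86400 s = 5.400×10^8 s: μ = 4π²r³/T² = 1.32682×10^11 km³/s².
In km: r₁ = 2.12 × 1.496×10^8 = 3.17152×10^8 km; r₂ = 6.64 × 1.496×10^8 = 9.93344×10^8 km.
Semi-major axis of the transfer orbit: a_t = (3.17152×10^8 + 9.93344×10^8)/2 = 6.55248×10^8 km.
Circular speed at r = 9.93344×10^8 km: v_c = √(μ/r) = 11.5573 km/s.
Transfer-orbit speed at the same r (vis-viva, a = a_t): v_t = √[μ(2/r − 1/a_t)] = 8.04059 km/s.
Δv₂ = |v_t − v_c| = |8.04059 − 11.5573| = 3.517 km/s.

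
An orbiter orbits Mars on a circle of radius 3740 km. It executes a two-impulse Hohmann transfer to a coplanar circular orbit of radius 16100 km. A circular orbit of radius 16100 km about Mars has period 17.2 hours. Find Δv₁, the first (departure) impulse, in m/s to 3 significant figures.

From Kepler's third law T² = 4π²r³/μ at r = 16100 km, T = 17.2 hours = 17.2 × 3600 s = 61920 s: μ = 4π²r³/T² = 42971.0 km³/s².
Semi-major axis of the transfer orbit: a_t = (3740 + 16100)/2 = 9920 km.
Circular speed at r = 3740 km: v_c = √(μ/r) = 3.38963 km/s.
Transfer-orbit speed at the same r (vis-viva, a = a_t): v_t = √[μ(2/r − 1/a_t)] = 4.31826 km/s.
Δv₁ = |v_t − v_c| = |4.31826 − 3.38963| = 0.9286 km/s.

Δv₁ = 929 m/s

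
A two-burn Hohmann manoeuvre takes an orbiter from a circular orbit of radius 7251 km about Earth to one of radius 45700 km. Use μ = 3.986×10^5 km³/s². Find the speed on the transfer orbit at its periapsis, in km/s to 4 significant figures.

v = 9.741 km/s

Transfer-ellipse semi-major axis a_t = (r₁ + r₂)/2 = (7251 + 45700)/2 = 26475.5 km.
The periapsis of the transfer ellipse is at r = 7251 km.
From the vis-viva equation, v = √[μ(2/r − 1/a_t)] = 9.741 km/s.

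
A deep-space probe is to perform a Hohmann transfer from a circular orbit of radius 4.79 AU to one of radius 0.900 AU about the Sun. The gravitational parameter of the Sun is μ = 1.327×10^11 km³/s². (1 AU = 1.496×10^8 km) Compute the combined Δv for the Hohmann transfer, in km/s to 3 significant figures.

Δv = 15.3 km/s

In km: r₁ = 4.79 × 1.496×10^8 = 7.16584×10^8 km; r₂ = 0.900 × 1.496×10^8 = 1.3464×10^8 km.
Transfer-ellipse semi-major axis a_t = (r₁ + r₂)/2 = (7.16584×10^8 + 1.3464×10^8)/2 = 4.25612×10^8 km.
Circular speed at r₁: v₁ = √(μ/r₁) = √(1.327×10^11/7.16584×10^8) = 13.608 km/s.
Transfer-orbit speed at r₁ (vis-viva equation): v_a = √[μ(2/r₁ − 1/a_t)] = 7.6539 km/s.
First burn Δv₁ = |v_a − v₁| = 5.954 km/s.
Circular speed at r₂: v₂ = √(μ/r₂) = 31.394 km/s.
Transfer-orbit speed at r₂: v_p = √[μ(2/r₂ − 1/a_t)] = 40.736 km/s.
Second burn Δv₂ = |v₂ − v_p| = 9.342 km/s.
Total Δv = Δv₁ + Δv₂ = 15.30 km/s.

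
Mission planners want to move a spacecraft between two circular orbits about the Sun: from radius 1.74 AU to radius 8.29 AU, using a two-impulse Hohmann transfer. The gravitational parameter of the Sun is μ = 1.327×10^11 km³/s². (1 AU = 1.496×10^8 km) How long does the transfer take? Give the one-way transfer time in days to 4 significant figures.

In km: r₁ = 1.74 × 1.496×10^8 = 2.60304×10^8 km; r₂ = 8.29 × 1.496×10^8 = 1.240184×10^9 km.
Transfer-ellipse semi-major axis a_t = (r₁ + r₂)/2 = (2.60304×10^8 + 1.240184×10^9)/2 = 7.50244×10^8 km.
Transfer time t = π√(a_t³/μ) = π√((7.50244×10^8)³ / 1.327×10^11) = 1.772×10^8 s.
Converting: 1.772×10^8 s ÷ 86400 s/day = 2051 days.

t = 2051 days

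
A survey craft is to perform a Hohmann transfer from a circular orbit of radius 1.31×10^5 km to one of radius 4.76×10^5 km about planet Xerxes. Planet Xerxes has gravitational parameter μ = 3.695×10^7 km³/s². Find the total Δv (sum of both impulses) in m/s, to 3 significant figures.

Transfer-ellipse semi-major axis a_t = (r₁ + r₂)/2 = (1.310×10^5 + 4.760×10^5)/2 = 3.035×10^5 km.
Circular speed at r₁: v₁ = √(μ/r₁) = √(3.695×10^7/1.310×10^5) = 16.795 km/s.
Transfer-orbit speed at r₁ (v² = μ(2/r − 1/a)): v_p = √[μ(2/r₁ − 1/a_t)] = 21.033 km/s.
First burn Δv₁ = |v_p − v₁| = 4.238 km/s.
At r₂, v₂ = √(μ/r₂) = 8.8106 km/s.
Transfer-orbit speed at r₂: v_a = √[μ(2/r₂ − 1/a_t)] = 5.7884 km/s.
Second burn Δv₂ = |v₂ − v_a| = 3.022 km/s.
Total Δv = Δv₁ + Δv₂ = 7.260 km/s.

Δv = 7260 m/s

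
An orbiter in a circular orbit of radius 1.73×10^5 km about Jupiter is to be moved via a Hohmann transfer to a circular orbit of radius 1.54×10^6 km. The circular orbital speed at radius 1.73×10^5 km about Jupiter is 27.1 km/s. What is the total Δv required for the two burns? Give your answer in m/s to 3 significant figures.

From the circular-orbit relation v² = μ/r at r = 1.73×10^5 km: μ = v²r = (27.1)² × 1.73×10^5 = 1.27053×10^8 km³/s².
The Hohmann ellipse has a_t = (r₁ + r₂)/2 = 8.565×10^5 km.
Circular speed at r₁: v₁ = √(μ/r₁) = √(1.27053×10^8/1.730×10^5) = 27.100 km/s.
Transfer-orbit speed at r₁ (vis-viva equation): v_p = √[μ(2/r₁ − 1/a_t)] = 36.338 km/s.
First burn Δv₁ = |v_p − v₁| = 9.238 km/s.
At r₂, v₂ = √(μ/r₂) = 9.083 km/s.
Transfer-orbit speed at r₂: v_a = √[μ(2/r₂ − 1/a_t)] = 4.082 km/s.
Second burn Δv₂ = |v₂ − v_a| = 5.001 km/s.
Δv = Δv₁ + Δv₂ = 9.238 + 5.001 = 14.24 km/s.

Δv = 14200 m/s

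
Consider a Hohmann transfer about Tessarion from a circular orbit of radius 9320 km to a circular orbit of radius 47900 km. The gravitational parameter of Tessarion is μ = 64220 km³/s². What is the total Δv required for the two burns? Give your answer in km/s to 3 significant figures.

Δv = 1.27 km/s

Semi-major axis of the transfer orbit: a_t = (9320 + 47900)/2 = 28610 km.
At r₁ the circular-orbit speed is v₁ = √(μ/r₁) = 2.624987 km/s.
Transfer-orbit speed at r₁ (v² = μ(2/r − 1/a)): v_p = √[μ(2/r₁ − 1/a_t)] = 3.396534 km/s.
First burn Δv₁ = |v_p − v₁| = 0.77155 km/s.
At r₂, v₂ = √(μ/r₂) = 1.15789 km/s.
Transfer-orbit speed at r₂: v_a = √[μ(2/r₂ − 1/a_t)] = 0.660871 km/s.
Second burn Δv₂ = |v₂ − v_a| = 0.49702 km/s.
Δv = Δv₁ + Δv₂ = 0.77155 + 0.49702 = 1.269 km/s.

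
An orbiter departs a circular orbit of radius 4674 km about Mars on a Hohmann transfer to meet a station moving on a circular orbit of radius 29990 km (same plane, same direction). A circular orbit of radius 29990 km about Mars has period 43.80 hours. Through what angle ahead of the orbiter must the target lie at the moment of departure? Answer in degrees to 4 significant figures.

φ = 100.9°

From Kepler's third law T² = 4π²r³/μ at r = 29990 km, T = 43.80 hours = 43.80 × 3600 s = 1.5768×10^5 s: μ = 4π²r³/T² = 42828.8 km³/s².
The Hohmann ellipse has a_t = (r₁ + r₂)/2 = 17332 km.
The half-period of the transfer ellipse is t = π√(a_t³/μ) = 34638.2 s.
The target's mean motion on its circular orbit is ω₂ = √(μ/r₂³) = 3.98477×10^-5 rad/s.
Angle swept by the target during transfer: ω₂·t = 1.38025 rad = 79.08°.
Arrival is 180° from departure on the ellipse, so φ = 180° − 79.08° = 100.9°.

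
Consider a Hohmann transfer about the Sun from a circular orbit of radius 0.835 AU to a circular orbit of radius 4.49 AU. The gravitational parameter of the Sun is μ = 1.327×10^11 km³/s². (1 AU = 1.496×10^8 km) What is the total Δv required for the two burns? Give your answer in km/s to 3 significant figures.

Δv = 15.9 km/s

In km: r₁ = 0.835 × 1.496×10^8 = 1.24916×10^8 km; r₂ = 4.49 × 1.496×10^8 = 6.71704×10^8 km.
Semi-major axis of the transfer orbit: a_t = (1.24916×10^8 + 6.71704×10^8)/2 = 3.9831×10^8 km.
At r₁ the circular-orbit speed is v₁ = √(μ/r₁) = 32.593 km/s.
Transfer-orbit speed at r₁ (v² = μ(2/r − 1/a)): v_p = √[μ(2/r₁ − 1/a_t)] = 42.326 km/s.
First burn Δv₁ = |v_p − v₁| = 9.733 km/s.
At r₂, v₂ = √(μ/r₂) = 14.0555 km/s.
Transfer-orbit speed at r₂: v_a = √[μ(2/r₂ − 1/a_t)] = 7.87127 km/s.
Second burn Δv₂ = |v₂ − v_a| = 6.184 km/s.
Δv = Δv₁ + Δv₂ = 9.733 + 6.184 = 15.92 km/s.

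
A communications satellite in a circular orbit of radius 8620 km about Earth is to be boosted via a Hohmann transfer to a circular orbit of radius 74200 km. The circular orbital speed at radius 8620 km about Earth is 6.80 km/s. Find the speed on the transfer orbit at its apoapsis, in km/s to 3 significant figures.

From the circular-orbit relation v² = μ/r at r = 8620 km: μ = v²r = (6.80)² × 8620 = 3.98589×10^5 km³/s².
Semi-major axis of the transfer orbit: a_t = (8620 + 74200)/2 = 41410 km.
The apoapsis of the transfer ellipse is at r = 74200 km.
Vis-viva: v = √[μ(2/r − 1/a_t)] = √[3.98589×10^5 × (2/74200 − 1/41410)] = 1.057 km/s.

v = 1.06 km/s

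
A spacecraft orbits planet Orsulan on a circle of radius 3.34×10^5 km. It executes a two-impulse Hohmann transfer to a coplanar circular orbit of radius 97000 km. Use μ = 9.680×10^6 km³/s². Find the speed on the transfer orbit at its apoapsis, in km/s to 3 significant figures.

v = 3.61 km/s

Semi-major axis of the transfer orbit: a_t = (3.340×10^5 + 97000)/2 = 2.155×10^5 km.
The apoapsis of the transfer ellipse is at r = 3.340×10^5 km.
Applying v² = μ(2/r − 1/a_t): v = 3.612 km/s.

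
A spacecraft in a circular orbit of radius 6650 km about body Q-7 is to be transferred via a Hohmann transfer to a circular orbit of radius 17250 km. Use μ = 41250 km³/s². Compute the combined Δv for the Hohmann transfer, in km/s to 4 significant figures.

Transfer-ellipse semi-major axis a_t = (r₁ + r₂)/2 = (6650 + 17250)/2 = 11950 km.
At r₁ the circular-orbit speed is v₁ = √(μ/r₁) = 2.49058 km/s.
Transfer-orbit speed at r₁ (v² = μ(2/r − 1/a)): v_p = √[μ(2/r₁ − 1/a_t)] = 2.99235 km/s.
First burn Δv₁ = |v_p − v₁| = 0.5018 km/s.
At r₂, v₂ = √(μ/r₂) = 1.5464 km/s.
Transfer-orbit speed at r₂: v_a = √[μ(2/r₂ − 1/a_t)] = 1.1536 km/s.
Second burn Δv₂ = |v₂ − v_a| = 0.3928 km/s.
Δv = Δv₁ + Δv₂ = 0.5018 + 0.3928 = 0.8946 km/s.

Δv = 0.8946 km/s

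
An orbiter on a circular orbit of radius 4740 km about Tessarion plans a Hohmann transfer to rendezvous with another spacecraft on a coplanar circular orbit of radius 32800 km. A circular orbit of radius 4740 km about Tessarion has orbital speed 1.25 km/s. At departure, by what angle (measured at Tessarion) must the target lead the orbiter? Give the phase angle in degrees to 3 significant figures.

From the circular-orbit relation v² = μ/r at r = 4740 km: μ = v²r = (1.25)² × 4740 = 7406.25 km³/s².
Semi-major axis of the transfer orbit: a_t = (4740 + 32800)/2 = 18770 km.
The half-period of the transfer ellipse is t = π√(a_t³/μ) = 93870 s.
The target's mean motion on its circular orbit is ω₂ = √(μ/r₂³) = 1.449×10^-5 rad/s.
Angle swept by the target during transfer: ω₂·t = 1.360 rad = 77.92°.
The orbiter traverses 180° on the transfer ellipse, so the target must lead by 180° − 77.92° = 102°.

φ = 102°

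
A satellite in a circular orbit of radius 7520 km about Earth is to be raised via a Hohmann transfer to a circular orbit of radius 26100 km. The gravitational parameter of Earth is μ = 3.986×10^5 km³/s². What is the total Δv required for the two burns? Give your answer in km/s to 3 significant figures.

Δv = 3.09 km/s

Transfer-ellipse semi-major axis a_t = (r₁ + r₂)/2 = (7520 + 26100)/2 = 16810 km.
At r₁ the circular-orbit speed is v₁ = √(μ/r₁) = 7.28048 km/s.
Transfer-orbit speed at r₁ (vis-viva equation): v_p = √[μ(2/r₁ − 1/a_t)] = 9.07186 km/s.
First burn Δv₁ = |v_p − v₁| = 1.79138 km/s.
Circular speed at r₂: v₂ = √(μ/r₂) = 3.907945 km/s.
Transfer-orbit speed at r₂: v_a = √[μ(2/r₂ − 1/a_t)] = 2.613807 km/s.
Second burn Δv₂ = |v₂ − v_a| = 1.29414 km/s.
Δv = Δv₁ + Δv₂ = 1.79138 + 1.29414 = 3.086 km/s.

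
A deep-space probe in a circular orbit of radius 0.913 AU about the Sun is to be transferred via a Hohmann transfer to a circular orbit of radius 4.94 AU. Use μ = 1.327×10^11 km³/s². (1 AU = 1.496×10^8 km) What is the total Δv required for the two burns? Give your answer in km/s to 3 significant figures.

In km: r₁ = 0.913 × 1.496×10^8 = 1.365848×10^8 km; r₂ = 4.94 × 1.496×10^8 = 7.39024×10^8 km.
The Hohmann ellipse has a_t = (r₁ + r₂)/2 = 4.378044×10^8 km.
Circular speed at r₁: v₁ = √(μ/r₁) = √(1.327×10^11/1.365848×10^8) = 31.170 km/s.
Transfer-orbit speed at r₁ (vis-viva): v_p = √[μ(2/r₁ − 1/a_t)] = 40.497 km/s.
First burn Δv₁ = |v_p − v₁| = 9.327 km/s.
At r₂, v₂ = √(μ/r₂) = 13.40 km/s.
Transfer-orbit speed at r₂: v_a = √[μ(2/r₂ − 1/a_t)] = 7.485 km/s.
Second burn Δv₂ = |v₂ − v_a| = 5.915 km/s.
Total Δv = Δv₁ + Δv₂ = 15.24 km/s.

Δv = 15.2 km/s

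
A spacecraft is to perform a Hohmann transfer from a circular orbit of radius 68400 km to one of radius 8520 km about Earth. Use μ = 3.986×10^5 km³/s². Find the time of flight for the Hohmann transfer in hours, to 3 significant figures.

t = 10.4 hours

Transfer-ellipse semi-major axis a_t = (r₁ + r₂)/2 = (68400 + 8520)/2 = 38460 km.
Half the transfer-orbit period gives t = π√(a_t³/μ) = 37530 s.
Converting: 37530 s ÷ 3600 s/hour = 10.4 hours.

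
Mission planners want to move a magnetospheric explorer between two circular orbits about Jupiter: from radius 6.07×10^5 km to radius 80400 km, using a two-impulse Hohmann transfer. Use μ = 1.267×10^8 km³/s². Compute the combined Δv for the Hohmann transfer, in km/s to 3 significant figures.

Δv = 20.5 km/s

The Hohmann ellipse has a_t = (r₁ + r₂)/2 = 3.437×10^5 km.
At r₁ the circular-orbit speed is v₁ = √(μ/r₁) = 14.448 km/s.
Transfer-orbit speed at r₁ (vis-viva): v_a = √[μ(2/r₁ − 1/a_t)] = 6.9877 km/s.
First burn Δv₁ = |v_a − v₁| = 7.460 km/s.
At r₂, v₂ = √(μ/r₂) = 39.70 km/s.
Transfer-orbit speed at r₂: v_p = √[μ(2/r₂ − 1/a_t)] = 52.76 km/s.
Second burn Δv₂ = |v₂ − v_p| = 13.06 km/s.
Total Δv = Δv₁ + Δv₂ = 20.52 km/s.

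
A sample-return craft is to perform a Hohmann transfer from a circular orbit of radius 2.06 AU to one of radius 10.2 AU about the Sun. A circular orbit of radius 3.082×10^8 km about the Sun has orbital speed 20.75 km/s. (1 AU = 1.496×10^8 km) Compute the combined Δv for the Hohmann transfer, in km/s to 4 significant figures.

From the circular-orbit relation v² = μ/r at r = 3.082×10^8 km: μ = v²r = (20.75)² × 3.082×10^8 = 1.32699×10^11 km³/s².
In km: r₁ = 2.06 × 1.496×10^8 = 3.08176×10^8 km; r₂ = 10.2 × 1.496×10^8 = 1.52592×10^9 km.
Semi-major axis of the transfer orbit: a_t = (3.08176×10^8 + 1.52592×10^9)/2 = 9.17048×10^8 km.
At r₁ the circular-orbit speed is v₁ = √(μ/r₁) = 20.75081 km/s.
On the transfer ellipse at r₁, v² = μ(2/r − 1/a) gives v_p = √[μ(2/r₁ − 1/a_t)] = 26.76732 km/s.
First burn Δv₁ = |v_p − v₁| = 6.017 km/s.
At r₂, v₂ = √(μ/r₂) = 9.325 km/s.
Transfer-orbit speed at r₂: v_a = √[μ(2/r₂ − 1/a_t)] = 5.406 km/s.
Second burn Δv₂ = |v₂ − v_a| = 3.919 km/s.
Δv = Δv₁ + Δv₂ = 6.017 + 3.919 = 9.936 km/s.

Δv = 9.936 km/s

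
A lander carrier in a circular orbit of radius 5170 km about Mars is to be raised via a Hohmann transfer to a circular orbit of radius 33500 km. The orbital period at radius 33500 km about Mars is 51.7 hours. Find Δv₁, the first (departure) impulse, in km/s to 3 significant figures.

From Kepler's third law T² = 4π²r³/μ at r = 33500 km, T = 51.7 hours = 51.7 × 3600 s = 1.8612×10^5 s: μ = 4π²r³/T² = 42845.8 km³/s².
The Hohmann ellipse has a_t = (r₁ + r₂)/2 = 19335 km.
Circular speed at r = 5170 km: v_c = √(μ/r) = 2.8788 km/s.
Vis-viva on the transfer ellipse at r = 5170 km gives v_t = √[μ(2/r − 1/a_t)] = 3.7893 km/s.
Δv₁ = |v_t − v_c| = |3.7893 − 2.8788| = 0.9105 km/s.

Δv₁ = 0.911 km/s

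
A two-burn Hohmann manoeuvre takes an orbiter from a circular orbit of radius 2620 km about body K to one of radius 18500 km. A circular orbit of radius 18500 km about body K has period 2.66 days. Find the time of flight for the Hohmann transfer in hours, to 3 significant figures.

t = 13.8 hours

From Kepler's third law T² = 4π²r³/μ at r = 18500 km, T = 2.66 days = 2.66 × 86400 s = 2.29824×10^5 s: μ = 4π²r³/T² = 4732.43 km³/s².
The Hohmann ellipse has a_t = (r₁ + r₂)/2 = 10560 km.
By Kepler's third law the transfer-orbit period is T = 2π√(a_t³/μ), so t = T/2 = 49560 s.
Converting: 49560 s ÷ 3600 s/hour = 13.8 hours.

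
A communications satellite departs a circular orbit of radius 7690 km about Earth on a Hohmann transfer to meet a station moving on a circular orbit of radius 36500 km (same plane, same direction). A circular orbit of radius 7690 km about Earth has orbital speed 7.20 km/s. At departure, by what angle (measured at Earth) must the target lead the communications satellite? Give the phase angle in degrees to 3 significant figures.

From the circular-orbit relation v² = μ/r at r = 7690 km: μ = v²r = (7.20)² × 7690 = 3.98650×10^5 km³/s².
Transfer-ellipse semi-major axis a_t = (r₁ + r₂)/2 = (7690 + 36500)/2 = 22095 km.
The half-period of the transfer ellipse is t = π√(a_t³/μ) = 16341.6 s.
Target angular speed ω₂ = √(μ/r₂³) = 9.05433×10^-5 rad/s.
Angle swept by the target during transfer: ω₂·t = 1.47962 rad = 84.78°.
The communications satellite traverses 180° on the transfer ellipse, so the target must lead by 180° − 84.78° = 95.2°.

φ = 95.2°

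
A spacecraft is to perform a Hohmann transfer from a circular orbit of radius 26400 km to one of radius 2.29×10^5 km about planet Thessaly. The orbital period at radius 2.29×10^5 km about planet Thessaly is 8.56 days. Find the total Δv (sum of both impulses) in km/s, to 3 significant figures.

Δv = 3.00 km/s

From Kepler's third law T² = 4π²r³/μ at r = 2.29×10^5 km, T = 8.56 days = 8.56 × 86400 s = 7.39584×10^5 s: μ = 4π²r³/T² = 8.66745×10^5 km³/s².
Semi-major axis of the transfer orbit: a_t = (26400 + 2.290×10^5)/2 = 1.277×10^5 km.
Circular speed at r₁: v₁ = √(μ/r₁) = √(8.66745×10^5/26400) = 5.730 km/s.
On the transfer ellipse at r₁, vis-viva equation gives v_p = √[μ(2/r₁ − 1/a_t)] = 7.673 km/s.
First burn Δv₁ = |v_p − v₁| = 1.943 km/s.
Circular speed at r₂: v₂ = √(μ/r₂) = 1.9455 km/s.
Transfer-orbit speed at r₂: v_a = √[μ(2/r₂ − 1/a_t)] = 0.88457 km/s.
Second burn Δv₂ = |v₂ − v_a| = 1.061 km/s.
Total Δv = Δv₁ + Δv₂ = 3.004 km/s.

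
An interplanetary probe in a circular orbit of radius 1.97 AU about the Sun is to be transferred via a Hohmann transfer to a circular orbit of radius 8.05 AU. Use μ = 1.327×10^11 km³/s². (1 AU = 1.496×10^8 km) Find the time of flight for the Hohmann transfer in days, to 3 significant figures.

t = 2050 days

In km: r₁ = 1.97 × 1.496×10^8 = 2.94712×10^8 km; r₂ = 8.05 × 1.496×10^8 = 1.20428×10^9 km.
Semi-major axis of the transfer orbit: a_t = (2.94712×10^8 + 1.20428×10^9)/2 = 7.49496×10^8 km.
Transfer time t = π√(a_t³/μ) = π√((7.49496×10^8)³ / 1.327×10^11) = 1.770×10^8 s.
Converting: 1.770×10^8 s ÷ 86400 s/day = 2050 days.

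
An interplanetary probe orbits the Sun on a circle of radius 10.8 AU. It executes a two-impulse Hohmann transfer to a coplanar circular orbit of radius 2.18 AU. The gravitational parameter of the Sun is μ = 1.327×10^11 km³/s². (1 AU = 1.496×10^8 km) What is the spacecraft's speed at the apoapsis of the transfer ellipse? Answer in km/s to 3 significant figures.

v = 5.25 km/s

In km: r₁ = 10.8 × 1.496×10^8 = 1.61568×10^9 km; r₂ = 2.18 × 1.496×10^8 = 3.26128×10^8 km.
Transfer-ellipse semi-major axis a_t = (r₁ + r₂)/2 = (1.61568×10^9 + 3.26128×10^8)/2 = 9.70904×10^8 km.
The apoapsis of the transfer ellipse is at r = 1.61568×10^9 km.
From the vis-viva equation, v = √[μ(2/r − 1/a_t)] = 5.252 km/s.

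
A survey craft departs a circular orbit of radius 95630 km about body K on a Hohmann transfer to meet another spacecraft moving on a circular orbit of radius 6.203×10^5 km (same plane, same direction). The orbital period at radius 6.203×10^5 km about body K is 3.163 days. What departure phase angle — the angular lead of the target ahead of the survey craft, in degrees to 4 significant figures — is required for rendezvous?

φ = 101.1°

From Kepler's third law T² = 4π²r³/μ at r = 6.203×10^5 km, T = 3.163 days = 3.163 × 86400 s = 2.732832×10^5 s: μ = 4π²r³/T² = 1.26165×10^8 km³/s².
Semi-major axis of the transfer orbit: a_t = (95630 + 6.203×10^5)/2 = 3.57965×10^5 km.
The half-period of the transfer ellipse is t = π√(a_t³/μ) = 59902 s.
The target's mean motion on its circular orbit is ω₂ = √(μ/r₂³) = 2.2991×10^-5 rad/s.
Angle swept by the target during transfer: ω₂·t = 1.3772 rad = 78.91°.
The survey craft traverses 180° on the transfer ellipse, so the target must lead by 180° − 78.91° = 101.1°.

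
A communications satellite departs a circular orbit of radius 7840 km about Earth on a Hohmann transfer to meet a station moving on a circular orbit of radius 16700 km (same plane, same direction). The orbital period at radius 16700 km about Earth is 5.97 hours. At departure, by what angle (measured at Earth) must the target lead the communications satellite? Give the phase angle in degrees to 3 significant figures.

φ = 66.6°

From Kepler's third law T² = 4π²r³/μ at r = 16700 km, T = 5.97 hours = 5.97 × 3600 s = 21492 s: μ = 4π²r³/T² = 3.98066×10^5 km³/s².
Semi-major axis of the transfer orbit: a_t = (7840 + 16700)/2 = 12270 km.
Transfer time t = π√(a_t³/μ) = 6767.7 s.
Target angular speed ω₂ = √(μ/r₂³) = 2.9235×10^-4 rad/s.
Angle swept by the target during transfer: ω₂·t = 1.979 rad = 113.4°.
The communications satellite traverses 180° on the transfer ellipse, so the target must lead by 180° − 113.4° = 66.6°.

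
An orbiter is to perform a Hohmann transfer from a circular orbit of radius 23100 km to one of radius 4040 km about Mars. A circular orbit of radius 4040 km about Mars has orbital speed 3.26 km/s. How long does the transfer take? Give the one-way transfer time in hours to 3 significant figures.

From the circular-orbit relation v² = μ/r at r = 4040 km: μ = v²r = (3.26)² × 4040 = 42935.5 km³/s².
The Hohmann ellipse has a_t = (r₁ + r₂)/2 = 13570 km.
Half the transfer-orbit period gives t = π√(a_t³/μ) = 23970 s.
Converting: 23970 s ÷ 3600 s/hour = 6.66 hours.

t = 6.66 hours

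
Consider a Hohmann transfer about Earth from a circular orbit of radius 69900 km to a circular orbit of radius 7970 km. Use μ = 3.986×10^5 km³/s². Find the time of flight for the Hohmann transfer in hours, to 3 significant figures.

t = 10.6 hours

Semi-major axis of the transfer orbit: a_t = (69900 + 7970)/2 = 38935 km.
Half the transfer-orbit period gives t = π√(a_t³/μ) = 38230 s.
Converting: 38230 s ÷ 3600 s/hour = 10.6 hours.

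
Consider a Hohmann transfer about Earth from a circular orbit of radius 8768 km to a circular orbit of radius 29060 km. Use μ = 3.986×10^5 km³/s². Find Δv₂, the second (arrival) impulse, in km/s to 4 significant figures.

Δv₂ = 1.182 km/s

The Hohmann ellipse has a_t = (r₁ + r₂)/2 = 18914 km.
On the circular orbit at r = 29060 km, v_c = √(μ/r) = 3.704 km/s.
Vis-viva on the transfer ellipse at r = 29060 km gives v_t = √[μ(2/r − 1/a_t)] = 2.522 km/s.
Δv₂ = |v_t − v_c| = |2.522 − 3.704| = 1.182 km/s.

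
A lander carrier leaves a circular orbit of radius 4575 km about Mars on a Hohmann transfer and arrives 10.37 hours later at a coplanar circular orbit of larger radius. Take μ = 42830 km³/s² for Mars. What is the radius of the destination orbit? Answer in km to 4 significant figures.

r₂ = 31860 km

Transfer time t = 10.37 hours = 37332 s, and t = π√(a_t³/μ).
So a_t = (μ t²/π²)^(1/3) = (42830 × (37332)² / π²)^(1/3) = 18219.5 km.
Since a_t = (r₁ + r₂)/2, r₂ = 2a_t − r₁ = 2×18219.5 − 4575 = 31864 km.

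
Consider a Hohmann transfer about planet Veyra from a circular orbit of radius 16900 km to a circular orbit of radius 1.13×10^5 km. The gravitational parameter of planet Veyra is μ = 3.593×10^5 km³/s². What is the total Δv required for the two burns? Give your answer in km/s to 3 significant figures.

The Hohmann ellipse has a_t = (r₁ + r₂)/2 = 64950 km.
At r₁ the circular-orbit speed is v₁ = √(μ/r₁) = 4.611 km/s.
On the transfer ellipse at r₁, vis-viva equation gives v_p = √[μ(2/r₁ − 1/a_t)] = 6.082 km/s.
First burn Δv₁ = |v_p − v₁| = 1.471 km/s.
At r₂, v₂ = √(μ/r₂) = 1.7832 km/s.
Transfer-orbit speed at r₂: v_a = √[μ(2/r₂ − 1/a_t)] = 0.90958 km/s.
Second burn Δv₂ = |v₂ − v_a| = 0.8736 km/s.
Δv = Δv₁ + Δv₂ = 1.471 + 0.8736 = 2.345 km/s.

Δv = 2.34 km/s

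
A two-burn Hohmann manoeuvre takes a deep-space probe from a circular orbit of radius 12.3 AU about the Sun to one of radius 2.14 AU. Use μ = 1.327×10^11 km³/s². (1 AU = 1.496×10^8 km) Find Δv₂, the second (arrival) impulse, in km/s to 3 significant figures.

Δv₂ = 6.21 km/s

In km: r₁ = 12.3 × 1.496×10^8 = 1.84008×10^9 km; r₂ = 2.14 × 1.496×10^8 = 3.20144×10^8 km.
Semi-major axis of the transfer orbit: a_t = (1.84008×10^9 + 3.20144×10^8)/2 = 1.080112×10^9 km.
Circular speed at r = 3.20144×10^8 km: v_c = √(μ/r) = 20.359 km/s.
Transfer-orbit speed at the same r (vis-viva, a = a_t): v_t = √[μ(2/r − 1/a_t)] = 26.573 km/s.
Δv₂ = |v_t − v_c| = |26.573 − 20.359| = 6.214 km/s.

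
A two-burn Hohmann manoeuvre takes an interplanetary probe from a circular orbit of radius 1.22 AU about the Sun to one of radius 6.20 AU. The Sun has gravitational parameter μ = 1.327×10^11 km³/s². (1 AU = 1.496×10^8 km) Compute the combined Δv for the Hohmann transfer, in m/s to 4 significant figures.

In km: r₁ = 1.22 × 1.496×10^8 = 1.82512×10^8 km; r₂ = 6.20 × 1.496×10^8 = 9.2752×10^8 km.
Semi-major axis of the transfer orbit: a_t = (1.82512×10^8 + 9.2752×10^8)/2 = 5.55016×10^8 km.
At r₁ the circular-orbit speed is v₁ = √(μ/r₁) = 26.9643 km/s.
Transfer-orbit speed at r₁ (vis-viva equation): v_p = √[μ(2/r₁ − 1/a_t)] = 34.8577 km/s.
First burn Δv₁ = |v_p − v₁| = 7.8934 km/s.
Circular speed at r₂: v₂ = √(μ/r₂) = 11.9612 km/s.
Transfer-orbit speed at r₂: v_a = √[μ(2/r₂ − 1/a_t)] = 6.85909 km/s.
Second burn Δv₂ = |v₂ − v_a| = 5.1021 km/s.
Total Δv = Δv₁ + Δv₂ = 13.00 km/s.

Δv = 13000 m/s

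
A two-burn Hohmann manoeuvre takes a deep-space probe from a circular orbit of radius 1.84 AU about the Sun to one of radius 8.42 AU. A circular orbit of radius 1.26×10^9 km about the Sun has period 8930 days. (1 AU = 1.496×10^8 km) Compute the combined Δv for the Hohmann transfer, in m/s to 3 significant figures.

Δv = 10300 m/s

From Kepler's third law T² = 4π²r³/μ at r = 1.26×10^9 km, T = 8930 days = 8930 × 86400 s = 7.71552×10^8 s: μ = 4π²r³/T² = 1.32660×10^11 km³/s².
In km: r₁ = 1.84 × 1.496×10^8 = 2.75264×10^8 km; r₂ = 8.42 × 1.496×10^8 = 1.259632×10^9 km.
Semi-major axis of the transfer orbit: a_t = (2.75264×10^8 + 1.259632×10^9)/2 = 7.67448×10^8 km.
At r₁ the circular-orbit speed is v₁ = √(μ/r₁) = 21.953 km/s.
Transfer-orbit speed at r₁ (v² = μ(2/r − 1/a)): v_p = √[μ(2/r₁ − 1/a_t)] = 28.125 km/s.
First burn Δv₁ = |v_p − v₁| = 6.172 km/s.
Circular speed at r₂: v₂ = √(μ/r₂) = 10.262 km/s.
Transfer-orbit speed at r₂: v_a = √[μ(2/r₂ − 1/a_t)] = 6.1461 km/s.
Second burn Δv₂ = |v₂ − v_a| = 4.116 km/s.
Δv = Δv₁ + Δv₂ = 6.172 + 4.116 = 10.29 km/s.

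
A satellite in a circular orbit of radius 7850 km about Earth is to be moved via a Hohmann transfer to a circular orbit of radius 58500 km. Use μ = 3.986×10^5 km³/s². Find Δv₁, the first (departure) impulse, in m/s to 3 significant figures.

The Hohmann ellipse has a_t = (r₁ + r₂)/2 = 33175 km.
On the circular orbit at r = 7850 km, v_c = √(μ/r) = 7.126 km/s.
Vis-viva on the transfer ellipse at r = 7850 km gives v_t = √[μ(2/r − 1/a_t)] = 9.463 km/s.
Δv₁ = |v_t − v_c| = |9.463 − 7.126| = 2.337 km/s.

Δv₁ = 2340 m/s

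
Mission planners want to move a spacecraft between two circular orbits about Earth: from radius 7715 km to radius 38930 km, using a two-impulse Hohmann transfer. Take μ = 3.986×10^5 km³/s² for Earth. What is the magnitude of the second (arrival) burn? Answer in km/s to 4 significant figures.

Δv₂ = 1.359 km/s

Transfer-ellipse semi-major axis a_t = (r₁ + r₂)/2 = (7715 + 38930)/2 = 23322.5 km.
Circular speed at r = 38930 km: v_c = √(μ/r) = 3.1998 km/s.
Vis-viva on the transfer ellipse at r = 38930 km gives v_t = √[μ(2/r − 1/a_t)] = 1.8404 km/s.
Δv₂ = |v_t − v_c| = |1.8404 − 3.1998| = 1.359 km/s.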